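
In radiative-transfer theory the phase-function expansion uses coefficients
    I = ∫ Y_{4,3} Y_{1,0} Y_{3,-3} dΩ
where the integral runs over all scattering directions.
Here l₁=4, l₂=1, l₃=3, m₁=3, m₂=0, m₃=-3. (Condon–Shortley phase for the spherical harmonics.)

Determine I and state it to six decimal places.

Rules hold: Σm=0, L=8 even, 3≤3≤5.
N = 9·3·7 = 189
Δ = 2!·6!·0!/9! = 1/252
Racah Σ t=1..1: t=1:−1/36 = -1/36
⇒ 3j(4 1 3; 0 0 0)² = 4/63, sgn +1
Racah Σ t=1..1: t=1:−1/720 = -1/720
⇒ 3j(4 1 3; 3 0 -3)² = 1/36, sgn -1
4πI² = N·(3j₀)²·(3jₘ)² = 1/3
I = -1·√(0.333333/4π) = -0.16286750

-0.162868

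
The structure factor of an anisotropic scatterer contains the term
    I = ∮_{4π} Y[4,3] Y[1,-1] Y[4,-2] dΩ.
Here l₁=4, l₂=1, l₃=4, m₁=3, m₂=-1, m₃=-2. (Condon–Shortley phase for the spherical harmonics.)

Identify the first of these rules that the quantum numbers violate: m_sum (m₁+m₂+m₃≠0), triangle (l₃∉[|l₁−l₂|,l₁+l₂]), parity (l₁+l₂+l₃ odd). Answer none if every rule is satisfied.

azimuthal sum: 3 − 1 − 2 = 0  ✓
3 ≤ 4 ≤ 5 (triangle on l)  ✓
L = 4 + 1 + 4 = 9 (odd)  ✗

parity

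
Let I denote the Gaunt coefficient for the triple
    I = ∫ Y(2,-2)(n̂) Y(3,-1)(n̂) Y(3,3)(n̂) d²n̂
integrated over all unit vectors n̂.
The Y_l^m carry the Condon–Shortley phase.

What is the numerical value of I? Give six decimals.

Rules hold: Σm=0, L=8 even, 1≤3≤5.
N = 5·7·7 = 245
Δ = 2!·2!·4!/9! = 1/3780
Racah Σ t=0..2: t=0:+1/24 t=1:−1/4 t=2:+1/24 = -1/6
⇒ 3j(2 3 3; 0 0 0)² = 4/105, sgn +1
Racah Σ t=2..2: t=2:+1/96 = 1/96
⇒ 3j(2 3 3; -2 -1 3)² = 1/42, sgn +1
4πI² = N·(3j₀)²·(3jₘ)² = 2/9
I = +1·√(0.222222/4π) = 0.13298076

0.132981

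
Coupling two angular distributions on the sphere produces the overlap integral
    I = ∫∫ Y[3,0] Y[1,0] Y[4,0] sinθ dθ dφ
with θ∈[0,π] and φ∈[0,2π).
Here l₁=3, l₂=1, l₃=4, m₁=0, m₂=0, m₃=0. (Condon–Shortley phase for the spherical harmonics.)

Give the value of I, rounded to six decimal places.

Rules hold: Σm=0, L=8 even, 2≤4≤4.
N = 7·3·9 = 189
Δ = 0!·6!·2!/9! = 1/252
Racah Σ t=0..0: t=0:+1/36 = 1/36
⇒ 3j(3 1 4; 0 0 0)² = 4/63, sgn +1
(m-triple is (0,0,0) — same symbol as above.)
4πI² = N·(3j₀)²·(3jₘ)² = 16/21
I = +1·√(0.761905/4π) = 0.24623252

0.246233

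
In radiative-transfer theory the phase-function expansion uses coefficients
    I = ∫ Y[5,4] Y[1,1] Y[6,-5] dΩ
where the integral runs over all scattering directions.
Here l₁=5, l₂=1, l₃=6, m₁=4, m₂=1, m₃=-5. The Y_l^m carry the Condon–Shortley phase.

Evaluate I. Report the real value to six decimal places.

Rules hold: Σm=0, L=12 even, 4≤6≤6.
N = 11·3·13 = 429
Δ = 0!·10!·2!/13! = 1/858
Racah Σ t=0..0: t=0:+1/14400 = 1/14400
⇒ 3j(5 1 6; 0 0 0)² = 6/143, sgn +1
Racah Σ t=0..0: t=0:+1/725760 = 1/725760
⇒ 3j(5 1 6; 4 1 -5)² = 5/78, sgn -1
4πI² = N·(3j₀)²·(3jₘ)² = 15/13
I = -1·√(1.15385/4π) = -0.30301841

-0.303018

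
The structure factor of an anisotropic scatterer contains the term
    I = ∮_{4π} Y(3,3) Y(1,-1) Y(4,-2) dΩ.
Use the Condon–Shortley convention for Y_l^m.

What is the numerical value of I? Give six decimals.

0.061558

Rules hold: Σm=0, L=8 even, 2≤4≤4.
N = 7·3·9 = 189
Δ = 0!·6!·2!/9! = 1/252
Racah Σ t=0..0: t=0:+1/36 = 1/36
⇒ 3j(3 1 4; 0 0 0)² = 4/63, sgn +1
Racah Σ t=0..0: t=0:+1/1440 = 1/1440
⇒ 3j(3 1 4; 3 -1 -2)² = 1/252, sgn +1
4πI² = N·(3j₀)²·(3jₘ)² = 1/21
I = +1·√(0.047619/4π) = 0.06155813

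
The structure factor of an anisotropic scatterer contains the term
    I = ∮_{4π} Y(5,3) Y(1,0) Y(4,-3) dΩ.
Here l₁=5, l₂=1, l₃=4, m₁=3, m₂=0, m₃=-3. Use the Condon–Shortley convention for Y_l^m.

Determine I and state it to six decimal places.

-0.196426

Checks pass: Σm=0; 10 even; l₃=4∈[4,6].
(2·5+1)(2·1+1)(2·4+1) = 297
Δ: 2! 8! 0! / 11! → 1/495
sum: t=1:−1/576 = -1/576
3j²(5 1 4; 0 0 0) = Δ·Π!·Σ² = 5/99  (sign -1)
sum: t=1:−1/5040 = -1/5040
3j²(5 1 4; 3 0 -3) = Δ·Π!·Σ² = 16/495  (sign +1)
combine: 4πI² = 297·5/99·16/495 = 16/33
take √, sign -1: I = -0.19642560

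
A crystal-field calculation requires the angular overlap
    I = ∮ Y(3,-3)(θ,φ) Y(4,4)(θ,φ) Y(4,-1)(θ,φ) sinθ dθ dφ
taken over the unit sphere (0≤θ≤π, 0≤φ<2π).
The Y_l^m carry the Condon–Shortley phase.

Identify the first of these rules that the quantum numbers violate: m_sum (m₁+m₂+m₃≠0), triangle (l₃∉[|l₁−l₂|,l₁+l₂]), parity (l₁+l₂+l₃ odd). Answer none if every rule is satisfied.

m₁+m₂+m₃ = -3 + 4 − 1 = 0  ✓
triangle: |3−4|=1 ≤ l₃=4 ≤ 3+4=7  ✓
parity: l₁+l₂+l₃ = 11 is odd  ✗

parity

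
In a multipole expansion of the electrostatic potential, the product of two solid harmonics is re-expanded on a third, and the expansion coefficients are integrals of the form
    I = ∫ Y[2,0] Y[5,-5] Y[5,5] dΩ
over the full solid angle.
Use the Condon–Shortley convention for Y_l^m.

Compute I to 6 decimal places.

0.242609

Checks pass: Σm=0; 12 even; l₃=5∈[3,7].
(2·2+1)(2·5+1)(2·5+1) = 605
Δ: 2! 2! 8! / 13! → 1/38610
sum: t=0:+1/2880 t=1:−1/576 t=2:+1/2880 = -1/960
3j²(2 5 5; 0 0 0) = Δ·Π!·Σ² = 10/429  (sign +1)
sum: t=0:+1/161280 = 1/161280
3j²(2 5 5; 0 -5 5) = Δ·Π!·Σ² = 15/286  (sign +1)
combine: 4πI² = 605·10/429·15/286 = 125/169
take √, sign +1: I = 0.24260890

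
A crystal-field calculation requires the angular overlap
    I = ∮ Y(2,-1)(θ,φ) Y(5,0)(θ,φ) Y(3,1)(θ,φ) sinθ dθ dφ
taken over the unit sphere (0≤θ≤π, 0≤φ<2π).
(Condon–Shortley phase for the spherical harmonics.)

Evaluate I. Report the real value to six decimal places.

Checks pass: Σm=0; 10 even; l₃=3∈[3,7].
(2·2+1)(2·5+1)(2·3+1) = 385
Δ: 4! 0! 6! / 11! → 1/2310
sum: t=2:+1/144 = 1/144
3j²(2 5 3; 0 0 0) = Δ·Π!·Σ² = 10/231  (sign -1)
sum: t=3:−1/288 = -1/288
3j²(2 5 3; -1 0 1) = Δ·Π!·Σ² = 5/231  (sign -1)
combine: 4πI² = 385·10/231·5/231 = 250/693
take √, sign +1: I = 0.16943318

0.169433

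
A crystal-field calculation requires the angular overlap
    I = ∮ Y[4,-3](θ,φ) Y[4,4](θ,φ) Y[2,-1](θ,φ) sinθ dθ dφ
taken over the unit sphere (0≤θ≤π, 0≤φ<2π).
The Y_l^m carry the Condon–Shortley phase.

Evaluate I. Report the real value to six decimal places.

m-sum 0 ✓  L=10 even ✓  0≤2≤8 ✓
Π(2lᵢ+1) = 9×9×5 = 405
triangle coeff Δ(4,4,2) = 1/13860
Σ_t [2,4]: t=2:+1/192 t=3:−1/36 t=4:+1/192 = -5/288
(3j)²=20/693 [(4 4 2; 0 0 0)], sign=-1
Σ_t [6,6]: t=6:+1/1440 = 1/1440
(3j)²=7/165 [(4 4 2; -3 4 -1)], sign=-1
⇒ 4πI² = 60/121
I = (+1)√(60/121/(4π)) = 0.19864517

0.198645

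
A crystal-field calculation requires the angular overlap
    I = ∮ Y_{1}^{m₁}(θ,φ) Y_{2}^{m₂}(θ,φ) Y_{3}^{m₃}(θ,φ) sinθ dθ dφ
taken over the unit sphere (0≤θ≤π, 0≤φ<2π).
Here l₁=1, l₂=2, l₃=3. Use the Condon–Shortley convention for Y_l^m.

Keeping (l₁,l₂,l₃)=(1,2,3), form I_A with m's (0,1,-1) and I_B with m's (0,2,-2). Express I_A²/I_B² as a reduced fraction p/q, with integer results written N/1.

8/5

l's match ⇒ only the (l;m) 3-j factors differ between A and B.
A: triangle coeff Δ(1,2,3) = 1/105; Σ_t [0,0]: t=0:+1/6 = 1/6; (3j)²=8/105 [(1 2 3; 0 1 -1)], sign=+1
B: triangle coeff Δ(1,2,3) = 1/105; Σ_t [0,0]: t=0:+1/24 = 1/24; (3j)²=1/21 [(1 2 3; 0 2 -2)], sign=-1
I_A²/I_B² = (8/105)/(1/21) = 8/5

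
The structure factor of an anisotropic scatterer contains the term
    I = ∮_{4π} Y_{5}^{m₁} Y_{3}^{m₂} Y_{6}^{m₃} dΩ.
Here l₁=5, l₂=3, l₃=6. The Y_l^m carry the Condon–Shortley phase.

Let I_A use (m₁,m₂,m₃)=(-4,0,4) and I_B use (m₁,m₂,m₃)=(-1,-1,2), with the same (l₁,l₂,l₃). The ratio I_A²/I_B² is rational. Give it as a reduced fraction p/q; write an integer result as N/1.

15/14

Shared (l₁,l₂,l₃)=(5,3,6): N and (l;000)² cancel in I_A²/I_B².
A: Δ = 2!·8!·4!/15! = 1/675675; Racah Σ t=1..2: t=1:−1/161280 t=2:+1/60480 = 1/96768; ⇒ 3j(5 3 6; -4 0 4)² = 15/1001, sgn +1
B: Δ = 2!·8!·4!/15! = 1/675675; Racah Σ t=0..2: t=0:+1/11520 t=1:−1/4320 t=2:+1/27648 = -1/9216; ⇒ 3j(5 3 6; -1 -1 2)² = 2/143, sgn -1
I_A²/I_B² = (15/1001)/(2/143) = 15/14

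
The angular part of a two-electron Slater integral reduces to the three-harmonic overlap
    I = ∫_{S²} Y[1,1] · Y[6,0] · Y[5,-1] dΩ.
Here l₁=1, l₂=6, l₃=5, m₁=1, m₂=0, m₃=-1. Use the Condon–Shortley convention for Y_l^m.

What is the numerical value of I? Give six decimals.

0.158246

Rules hold: Σm=0, L=12 even, 5≤5≤7.
N = 3·13·11 = 429
Δ = 2!·0!·10!/13! = 1/858
Racah Σ t=1..1: t=1:−1/14400 = -1/14400
⇒ 3j(1 6 5; 0 0 0)² = 6/143, sgn +1
Racah Σ t=0..0: t=0:+1/34560 = 1/34560
⇒ 3j(1 6 5; 1 0 -1)² = 5/286, sgn +1
4πI² = N·(3j₀)²·(3jₘ)² = 45/143
I = +1·√(0.314685/4π) = 0.15824621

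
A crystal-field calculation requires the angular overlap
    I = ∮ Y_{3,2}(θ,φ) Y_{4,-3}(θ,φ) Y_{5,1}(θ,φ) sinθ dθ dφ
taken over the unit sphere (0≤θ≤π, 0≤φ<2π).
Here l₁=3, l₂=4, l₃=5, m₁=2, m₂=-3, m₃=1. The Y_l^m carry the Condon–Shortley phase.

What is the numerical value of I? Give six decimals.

0.160929

Rules hold: Σm=0, L=12 even, 1≤5≤7.
N = 7·9·11 = 693
Δ = 2!·4!·6!/13! = 1/180180
Racah Σ t=0..2: t=0:+1/576 t=1:−1/144 t=2:+1/576 = -1/288
⇒ 3j(3 4 5; 0 0 0)² = 20/1001, sgn +1
Racah Σ t=0..1: t=0:+1/1440 t=1:−1/17280 = 11/17280
⇒ 3j(3 4 5; 2 -3 1)² = 11/468, sgn +1
4πI² = N·(3j₀)²·(3jₘ)² = 55/169
I = +1·√(0.325444/4π) = 0.16092854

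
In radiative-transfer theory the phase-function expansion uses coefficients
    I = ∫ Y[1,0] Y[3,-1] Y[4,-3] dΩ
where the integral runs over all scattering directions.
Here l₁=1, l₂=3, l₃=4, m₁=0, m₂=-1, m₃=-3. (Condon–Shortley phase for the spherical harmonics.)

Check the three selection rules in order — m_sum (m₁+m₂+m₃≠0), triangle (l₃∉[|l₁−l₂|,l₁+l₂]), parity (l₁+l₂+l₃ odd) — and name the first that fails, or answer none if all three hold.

azimuthal sum: 0 − 1 − 3 = -4  ✗
2 ≤ 4 ≤ 4 (triangle on l)
L = 1 + 3 + 4 = 8 (even)

m_sum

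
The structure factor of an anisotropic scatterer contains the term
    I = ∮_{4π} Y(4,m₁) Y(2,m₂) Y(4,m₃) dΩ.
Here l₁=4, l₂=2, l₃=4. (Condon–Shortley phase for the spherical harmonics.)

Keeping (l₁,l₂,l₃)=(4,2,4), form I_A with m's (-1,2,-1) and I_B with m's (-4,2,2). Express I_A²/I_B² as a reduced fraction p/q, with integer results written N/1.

25/7

Same 4,2,4: normalisation and zero-m 3j drop out of the ratio.
A: Δ: 2! 6! 2! / 11! → 1/13860; sum: t=2:+1/144 = 1/144; 3j²(4 2 4; -1 2 -1) = Δ·Π!·Σ² = 10/231  (sign -1)
B: Δ: 2! 6! 2! / 11! → 1/13860; sum: t=2:+1/2880 = 1/2880; 3j²(4 2 4; -4 2 2) = Δ·Π!·Σ² = 2/165  (sign +1)
I_A²/I_B² = (10/231)/(2/165) = 25/7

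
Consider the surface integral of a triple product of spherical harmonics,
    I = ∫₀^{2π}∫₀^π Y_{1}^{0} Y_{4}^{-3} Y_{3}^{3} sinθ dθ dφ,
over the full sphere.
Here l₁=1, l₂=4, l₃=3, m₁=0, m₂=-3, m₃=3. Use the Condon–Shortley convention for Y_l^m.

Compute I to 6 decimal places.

m-sum 0 ✓  L=8 even ✓  3≤3≤5 ✓
Π(2lᵢ+1) = 3×9×7 = 189
triangle coeff Δ(1,4,3) = 1/252
Σ_t [1,1]: t=1:−1/36 = -1/36
(3j)²=4/63 [(1 4 3; 0 0 0)], sign=+1
Σ_t [1,1]: t=1:−1/720 = -1/720
(3j)²=1/36 [(1 4 3; 0 -3 3)], sign=-1
⇒ 4πI² = 1/3
I = (-1)√(1/3/(4π)) = -0.16286750

-0.162868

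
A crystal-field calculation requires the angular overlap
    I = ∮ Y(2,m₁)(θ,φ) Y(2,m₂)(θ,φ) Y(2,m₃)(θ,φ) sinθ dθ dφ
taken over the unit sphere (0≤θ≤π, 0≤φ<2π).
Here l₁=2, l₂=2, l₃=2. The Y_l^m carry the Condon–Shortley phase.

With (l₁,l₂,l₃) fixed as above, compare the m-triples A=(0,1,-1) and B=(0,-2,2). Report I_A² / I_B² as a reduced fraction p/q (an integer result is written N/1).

Same 2,2,2: normalisation and zero-m 3j drop out of the ratio.
A: Δ: 2! 2! 2! / 7! → 1/630; sum: t=1:−1/2 t=2:+1/4 = -1/4; 3j²(2 2 2; 0 1 -1) = Δ·Π!·Σ² = 1/70  (sign +1)
B: Δ: 2! 2! 2! / 7! → 1/630; sum: t=0:+1/8 = 1/8; 3j²(2 2 2; 0 -2 2) = Δ·Π!·Σ² = 2/35  (sign +1)
I_A²/I_B² = (1/70)/(2/35) = 1/4

1/4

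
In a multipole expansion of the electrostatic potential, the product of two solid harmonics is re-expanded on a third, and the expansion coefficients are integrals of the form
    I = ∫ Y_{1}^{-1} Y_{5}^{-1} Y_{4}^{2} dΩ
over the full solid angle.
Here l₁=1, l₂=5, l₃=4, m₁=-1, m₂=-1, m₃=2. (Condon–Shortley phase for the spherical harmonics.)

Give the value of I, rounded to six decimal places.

-0.120286

Rules hold: Σm=0, L=10 even, 4≤4≤6.
N = 3·11·9 = 297
Δ = 2!·0!·8!/11! = 1/495
Racah Σ t=1..1: t=1:−1/576 = -1/576
⇒ 3j(1 5 4; 0 0 0)² = 5/99, sgn -1
Racah Σ t=2..2: t=2:+1/2880 = 1/2880
⇒ 3j(1 5 4; -1 -1 2)² = 2/165, sgn +1
4πI² = N·(3j₀)²·(3jₘ)² = 2/11
I = -1·√(0.181818/4π) = -0.12028562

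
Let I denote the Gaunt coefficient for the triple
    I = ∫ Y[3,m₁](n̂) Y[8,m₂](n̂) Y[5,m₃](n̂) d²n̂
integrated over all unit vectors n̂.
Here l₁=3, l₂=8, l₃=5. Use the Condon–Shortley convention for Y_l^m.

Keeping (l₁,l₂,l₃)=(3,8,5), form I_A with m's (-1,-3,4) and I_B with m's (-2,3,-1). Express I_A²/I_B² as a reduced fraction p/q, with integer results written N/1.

Same 3,8,5: normalisation and zero-m 3j drop out of the ratio.
A: Δ: 6! 0! 10! / 17! → 1/136136; sum: t=4:+1/17418240 = 1/17418240; 3j²(3 8 5; -1 -3 4) = Δ·Π!·Σ² = 25/12376  (sign -1)
B: Δ: 6! 0! 10! / 17! → 1/136136; sum: t=5:−1/2073600 = -1/2073600; 3j²(3 8 5; -2 3 -1) = Δ·Π!·Σ² = 15/884  (sign -1)
I_A²/I_B² = (25/12376)/(15/884) = 5/42

5/42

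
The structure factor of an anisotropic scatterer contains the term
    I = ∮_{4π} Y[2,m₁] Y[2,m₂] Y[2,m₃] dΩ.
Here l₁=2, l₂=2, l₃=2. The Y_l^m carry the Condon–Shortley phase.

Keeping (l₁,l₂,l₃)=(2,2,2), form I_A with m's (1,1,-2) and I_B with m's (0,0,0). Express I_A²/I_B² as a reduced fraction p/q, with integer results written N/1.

Same 2,2,2: normalisation and zero-m 3j drop out of the ratio.
A: Δ: 2! 2! 2! / 7! → 1/630; sum: t=1:−1/4 = -1/4; 3j²(2 2 2; 1 1 -2) = Δ·Π!·Σ² = 3/35  (sign -1)
B: Δ: 2! 2! 2! / 7! → 1/630; sum: t=0:+1/8 t=1:−1/1 t=2:+1/8 = -3/4; 3j²(2 2 2; 0 0 0) = Δ·Π!·Σ² = 2/35  (sign -1)
I_A²/I_B² = (3/35)/(2/35) = 3/2

3/2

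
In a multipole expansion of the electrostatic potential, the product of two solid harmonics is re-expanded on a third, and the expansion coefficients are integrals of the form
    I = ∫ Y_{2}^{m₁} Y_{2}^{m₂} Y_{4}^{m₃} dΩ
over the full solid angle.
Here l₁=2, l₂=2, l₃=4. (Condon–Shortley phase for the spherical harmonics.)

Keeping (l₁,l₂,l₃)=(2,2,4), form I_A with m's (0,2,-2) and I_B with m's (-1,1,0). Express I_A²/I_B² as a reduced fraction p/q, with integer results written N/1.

15/16

l's match ⇒ only the (l;m) 3-j factors differ between A and B.
A: triangle coeff Δ(2,2,4) = 1/630; Σ_t [0,0]: t=0:+1/96 = 1/96; (3j)²=1/42 [(2 2 4; 0 2 -2)], sign=+1
B: triangle coeff Δ(2,2,4) = 1/630; Σ_t [0,0]: t=0:+1/36 = 1/36; (3j)²=8/315 [(2 2 4; -1 1 0)], sign=+1
I_A²/I_B² = (1/42)/(8/315) = 15/16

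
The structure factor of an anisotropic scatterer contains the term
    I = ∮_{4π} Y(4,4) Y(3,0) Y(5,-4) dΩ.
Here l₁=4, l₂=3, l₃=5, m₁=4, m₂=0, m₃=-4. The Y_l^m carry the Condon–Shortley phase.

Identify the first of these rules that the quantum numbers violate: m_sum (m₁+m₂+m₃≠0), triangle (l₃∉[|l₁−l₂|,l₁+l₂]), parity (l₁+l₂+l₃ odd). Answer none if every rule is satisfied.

none

azimuthal sum: 4 + 0 − 4 = 0  ✓
1 ≤ 5 ≤ 7 (triangle on l)  ✓
L = 4 + 3 + 5 = 12 (even)  ✓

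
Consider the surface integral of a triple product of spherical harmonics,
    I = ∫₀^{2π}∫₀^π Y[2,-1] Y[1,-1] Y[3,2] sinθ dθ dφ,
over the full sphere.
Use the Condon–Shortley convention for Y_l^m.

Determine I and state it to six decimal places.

0.261169

Checks pass: Σm=0; 6 even; l₃=3∈[1,3].
(2·2+1)(2·1+1)(2·3+1) = 105
Δ: 0! 4! 2! / 7! → 1/105
sum: t=0:+1/4 = 1/4
3j²(2 1 3; 0 0 0) = Δ·Π!·Σ² = 3/35  (sign -1)
sum: t=0:+1/12 = 1/12
3j²(2 1 3; -1 -1 2) = Δ·Π!·Σ² = 2/21  (sign -1)
combine: 4πI² = 105·3/35·2/21 = 6/7
take √, sign +1: I = 0.26116903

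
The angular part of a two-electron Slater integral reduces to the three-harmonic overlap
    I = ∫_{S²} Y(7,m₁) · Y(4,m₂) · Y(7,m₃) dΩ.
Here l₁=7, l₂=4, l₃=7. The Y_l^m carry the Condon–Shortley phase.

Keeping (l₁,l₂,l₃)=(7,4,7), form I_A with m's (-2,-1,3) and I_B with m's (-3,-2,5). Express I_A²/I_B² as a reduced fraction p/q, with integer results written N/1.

l's match ⇒ only the (l;m) 3-j factors differ between A and B.
A: triangle coeff Δ(7,4,7) = 1/58198140; Σ_t [0,3]: t=0:+1/52254720 t=1:−1/1935360 t=2:+1/725760 t=3:−1/2488320 = 5/10450944; (3j)²=31250/2909907 [(7 4 7; -2 -1 3)], sign=+1
B: triangle coeff Δ(7,4,7) = 1/58198140; Σ_t [0,2]: t=0:+1/348364800 t=1:−1/13063680 t=2:+1/7741440 = 29/522547200; (3j)²=1682/264537 [(7 4 7; -3 -2 5)], sign=+1
I_A²/I_B² = (31250/2909907)/(1682/264537) = 15625/9251

15625/9251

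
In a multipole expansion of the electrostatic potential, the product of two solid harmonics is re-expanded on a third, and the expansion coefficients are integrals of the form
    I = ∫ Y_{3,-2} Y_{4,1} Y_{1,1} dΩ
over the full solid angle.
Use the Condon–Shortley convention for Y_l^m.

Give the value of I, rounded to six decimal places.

m-sum 0 ✓  L=8 even ✓  1≤1≤7 ✓
Π(2lᵢ+1) = 7×9×3 = 189
triangle coeff Δ(3,4,1) = 1/252
Σ_t [3,3]: t=3:−1/36 = -1/36
(3j)²=4/63 [(3 4 1; 0 0 0)], sign=+1
Σ_t [5,5]: t=5:−1/240 = -1/240
(3j)²=1/84 [(3 4 1; -2 1 1)], sign=-1
⇒ 4πI² = 1/7
I = (-1)√(1/7/(4π)) = -0.10662181

-0.106622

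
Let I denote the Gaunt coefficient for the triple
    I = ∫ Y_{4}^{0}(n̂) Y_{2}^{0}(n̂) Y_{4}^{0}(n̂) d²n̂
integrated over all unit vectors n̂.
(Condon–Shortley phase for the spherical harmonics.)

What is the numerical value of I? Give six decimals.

0.163840

Rules hold: Σm=0, L=10 even, 2≤4≤6.
N = 9·5·9 = 405
Δ = 2!·6!·2!/11! = 1/13860
Racah Σ t=0..2: t=0:+1/192 t=1:−1/36 t=2:+1/192 = -5/288
⇒ 3j(4 2 4; 0 0 0)² = 20/693, sgn -1
(m-triple is (0,0,0) — same symbol as above.)
4πI² = N·(3j₀)²·(3jₘ)² = 2000/5929
I = +1·√(0.337325/4π) = 0.16383977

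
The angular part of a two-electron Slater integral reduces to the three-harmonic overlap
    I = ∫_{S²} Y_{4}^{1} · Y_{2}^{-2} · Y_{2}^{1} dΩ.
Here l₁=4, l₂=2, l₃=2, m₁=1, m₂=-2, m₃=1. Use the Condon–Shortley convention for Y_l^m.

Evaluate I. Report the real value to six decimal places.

-0.090112

Checks pass: Σm=0; 8 even; l₃=2∈[2,6].
(2·4+1)(2·2+1)(2·2+1) = 225
Δ: 4! 4! 0! / 9! → 1/630
sum: t=2:+1/16 = 1/16
3j²(4 2 2; 0 0 0) = Δ·Π!·Σ² = 2/35  (sign +1)
sum: t=0:+1/144 = 1/144
3j²(4 2 2; 1 -2 1) = Δ·Π!·Σ² = 1/126  (sign -1)
combine: 4πI² = 225·2/35·1/126 = 5/49
take √, sign -1: I = -0.09011188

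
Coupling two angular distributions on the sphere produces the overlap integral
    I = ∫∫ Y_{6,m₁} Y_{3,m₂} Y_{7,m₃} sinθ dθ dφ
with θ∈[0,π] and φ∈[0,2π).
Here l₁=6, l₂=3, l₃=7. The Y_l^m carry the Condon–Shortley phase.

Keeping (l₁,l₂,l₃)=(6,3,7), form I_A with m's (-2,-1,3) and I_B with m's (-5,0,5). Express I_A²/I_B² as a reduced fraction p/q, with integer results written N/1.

Same 6,3,7: normalisation and zero-m 3j drop out of the ratio.
A: Δ: 2! 10! 4! / 17! → 1/2042040; sum: t=0:+1/645120 t=1:−1/181440 t=2:+1/829440 = -1/362880; 3j²(6 3 7; -2 -1 3) = Δ·Π!·Σ² = 256/17017  (sign -1)
B: Δ: 2! 10! 4! / 17! → 1/2042040; sum: t=1:−1/14515200 t=2:+1/4354560 = 1/6220800; 3j²(6 3 7; -5 0 5) = Δ·Π!·Σ² = 77/4420  (sign +1)
I_A²/I_B² = (256/17017)/(77/4420) = 5120/5929

5120/5929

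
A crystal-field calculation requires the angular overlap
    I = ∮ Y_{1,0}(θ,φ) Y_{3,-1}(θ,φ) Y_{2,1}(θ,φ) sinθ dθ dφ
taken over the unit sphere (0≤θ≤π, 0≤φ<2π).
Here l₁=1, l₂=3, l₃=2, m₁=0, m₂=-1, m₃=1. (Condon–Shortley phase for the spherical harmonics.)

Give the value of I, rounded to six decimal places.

-0.233597

Rules hold: Σm=0, L=6 even, 2≤2≤4.
N = 3·7·5 = 105
Δ = 2!·0!·4!/7! = 1/105
Racah Σ t=1..1: t=1:−1/4 = -1/4
⇒ 3j(1 3 2; 0 0 0)² = 3/35, sgn -1
Racah Σ t=1..1: t=1:−1/6 = -1/6
⇒ 3j(1 3 2; 0 -1 1)² = 8/105, sgn +1
4πI² = N·(3j₀)²·(3jₘ)² = 24/35
I = -1·√(0.685714/4π) = -0.23359668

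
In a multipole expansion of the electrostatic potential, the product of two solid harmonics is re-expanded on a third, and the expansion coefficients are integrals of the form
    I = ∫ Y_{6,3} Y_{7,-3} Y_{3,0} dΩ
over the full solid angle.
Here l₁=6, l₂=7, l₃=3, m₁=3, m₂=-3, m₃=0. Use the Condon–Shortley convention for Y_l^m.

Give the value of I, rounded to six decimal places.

-0.008134

m-sum 0 ✓  L=16 even ✓  1≤3≤13 ✓
Π(2lᵢ+1) = 13×15×7 = 1365
triangle coeff Δ(6,7,3) = 1/2042040
Σ_t [4,6]: t=4:+1/207360 t=5:−1/57600 t=6:+1/207360 = -1/129600
(3j)²=168/12155 [(6 7 3; 0 0 0)], sign=+1
Σ_t [1,3]: t=1:−1/4354560 t=2:+1/322560 t=3:−1/362880 = 1/8709120
(3j)²=3/68068 [(6 7 3; 3 -3 0)], sign=-1
⇒ 4πI² = 378/454597
I = (-1)√(378/454597/(4π)) = -0.00813444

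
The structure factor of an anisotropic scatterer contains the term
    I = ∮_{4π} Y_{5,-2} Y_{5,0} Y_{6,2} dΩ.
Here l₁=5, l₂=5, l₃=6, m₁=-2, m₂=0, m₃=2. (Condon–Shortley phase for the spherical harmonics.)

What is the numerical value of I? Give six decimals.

-0.043391

Checks pass: Σm=0; 16 even; l₃=6∈[0,10].
(2·5+1)(2·5+1)(2·6+1) = 1573
Δ: 4! 6! 6! / 17! → 1/28588560
sum: t=0:+1/345600 t=1:−1/13824 t=2:+1/5184 t=3:−1/13824 t=4:+1/345600 = 7/129600
3j²(5 5 6; 0 0 0) = Δ·Π!·Σ² = 80/7293  (sign +1)
sum: t=1:−1/207360 t=2:+1/17280 t=3:−1/13824 t=4:+1/103680 = -1/103680
3j²(5 5 6; -2 0 2) = Δ·Π!·Σ² = 10/7293  (sign -1)
combine: 4πI² = 1573·80/7293·10/7293 = 800/33813
take √, sign -1: I = -0.04339086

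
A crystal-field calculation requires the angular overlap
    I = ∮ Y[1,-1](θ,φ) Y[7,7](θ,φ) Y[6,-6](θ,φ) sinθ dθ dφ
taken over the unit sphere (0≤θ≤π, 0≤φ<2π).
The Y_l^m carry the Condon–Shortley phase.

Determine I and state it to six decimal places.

-0.333779

Rules hold: Σm=0, L=14 even, 6≤6≤8.
N = 3·15·13 = 585
Δ = 2!·0!·12!/15! = 1/1365
Racah Σ t=1..1: t=1:−1/518400 = -1/518400
⇒ 3j(1 7 6; 0 0 0)² = 7/195, sgn -1
Racah Σ t=2..2: t=2:+1/958003200 = 1/958003200
⇒ 3j(1 7 6; -1 7 -6)² = 1/15, sgn +1
4πI² = N·(3j₀)²·(3jₘ)² = 7/5
I = -1·√(1.4/4π) = -0.33377906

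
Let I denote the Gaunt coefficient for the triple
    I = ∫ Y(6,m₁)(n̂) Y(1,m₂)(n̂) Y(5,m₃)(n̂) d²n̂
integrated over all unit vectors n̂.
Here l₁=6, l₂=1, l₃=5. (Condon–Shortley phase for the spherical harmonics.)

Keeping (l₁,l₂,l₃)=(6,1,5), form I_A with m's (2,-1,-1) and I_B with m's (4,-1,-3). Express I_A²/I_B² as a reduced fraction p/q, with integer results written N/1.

28/45

l's match ⇒ only the (l;m) 3-j factors differ between A and B.
A: triangle coeff Δ(6,1,5) = 1/858; Σ_t [0,0]: t=0:+1/34560 = 1/34560; (3j)²=14/429 [(6 1 5; 2 -1 -1)], sign=+1
B: triangle coeff Δ(6,1,5) = 1/858; Σ_t [0,0]: t=0:+1/161280 = 1/161280; (3j)²=15/286 [(6 1 5; 4 -1 -3)], sign=+1
I_A²/I_B² = (14/429)/(15/286) = 28/45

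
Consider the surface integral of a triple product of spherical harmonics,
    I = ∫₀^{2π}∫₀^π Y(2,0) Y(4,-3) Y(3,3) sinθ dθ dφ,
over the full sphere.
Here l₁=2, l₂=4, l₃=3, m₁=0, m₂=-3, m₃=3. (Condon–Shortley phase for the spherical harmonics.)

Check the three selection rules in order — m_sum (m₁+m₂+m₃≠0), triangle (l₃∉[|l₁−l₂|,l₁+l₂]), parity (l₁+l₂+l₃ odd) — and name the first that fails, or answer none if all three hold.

azimuthal sum: 0 − 3 + 3 = 0  ✓
2 ≤ 3 ≤ 6 (triangle on l)  ✓
L = 2 + 4 + 3 = 9 (odd)  ✗

parity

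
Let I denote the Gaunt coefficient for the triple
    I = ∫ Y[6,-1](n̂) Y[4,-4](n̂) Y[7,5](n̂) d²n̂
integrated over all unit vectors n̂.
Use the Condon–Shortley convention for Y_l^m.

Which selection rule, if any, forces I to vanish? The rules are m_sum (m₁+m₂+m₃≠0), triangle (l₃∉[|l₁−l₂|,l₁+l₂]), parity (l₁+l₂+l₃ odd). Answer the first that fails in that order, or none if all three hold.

m₁+m₂+m₃ = -1 − 4 + 5 = 0  ✓
triangle: |6−4|=2 ≤ l₃=7 ≤ 6+4=10  ✓
parity: l₁+l₂+l₃ = 17 is odd  ✗

parity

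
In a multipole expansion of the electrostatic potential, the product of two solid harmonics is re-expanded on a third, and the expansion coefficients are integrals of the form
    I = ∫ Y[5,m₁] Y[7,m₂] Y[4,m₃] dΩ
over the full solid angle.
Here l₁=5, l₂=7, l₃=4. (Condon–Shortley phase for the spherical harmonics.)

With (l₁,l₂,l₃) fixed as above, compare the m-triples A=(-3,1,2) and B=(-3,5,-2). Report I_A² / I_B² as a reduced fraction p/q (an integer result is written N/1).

105625/92697

Shared (l₁,l₂,l₃)=(5,7,4): N and (l;000)² cancel in I_A²/I_B².
A: Δ = 8!·2!·6!/17! = 1/6126120; Racah Σ t=6..8: t=6:+1/138240 t=7:−1/604800 t=8:+1/58060800 = 13/2322432; ⇒ 3j(5 7 4; -3 1 2)² = 1625/94248, sgn +1
B: Δ = 8!·2!·6!/17! = 1/6126120; Racah Σ t=6..8: t=6:+1/2073600 t=7:−1/604800 t=8:+1/3870720 = -53/58060800; ⇒ 3j(5 7 4; -3 5 -2)² = 2809/185640, sgn -1
I_A²/I_B² = (1625/94248)/(2809/185640) = 105625/92697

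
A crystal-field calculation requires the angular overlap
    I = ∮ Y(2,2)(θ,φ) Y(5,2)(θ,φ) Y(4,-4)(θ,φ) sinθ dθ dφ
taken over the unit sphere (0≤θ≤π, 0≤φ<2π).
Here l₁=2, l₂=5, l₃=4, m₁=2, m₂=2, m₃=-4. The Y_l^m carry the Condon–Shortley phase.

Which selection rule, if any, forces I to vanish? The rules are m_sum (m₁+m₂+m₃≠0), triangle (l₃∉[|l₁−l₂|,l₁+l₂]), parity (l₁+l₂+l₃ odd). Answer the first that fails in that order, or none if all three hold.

parity

azimuthal sum: 2 + 2 − 4 = 0  ✓
3 ≤ 4 ≤ 7 (triangle on l)  ✓
L = 2 + 5 + 4 = 11 (odd)  ✗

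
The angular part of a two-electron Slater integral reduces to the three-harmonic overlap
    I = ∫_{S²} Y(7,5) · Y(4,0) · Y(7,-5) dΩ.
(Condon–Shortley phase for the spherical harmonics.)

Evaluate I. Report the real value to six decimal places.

m-sum 0 ✓  L=18 even ✓  3≤7≤11 ✓
Π(2lᵢ+1) = 15×9×15 = 2025
triangle coeff Δ(7,4,7) = 1/58198140
Σ_t [0,4]: t=0:+1/17418240 t=1:−1/622080 t=2:+1/230400 t=3:−1/622080 t=4:+1/17418240 = 1/806400
(3j)²=2268/230945 [(7 4 7; 0 0 0)], sign=-1
Σ_t [0,2]: t=0:+1/46448640 t=1:−1/13063680 t=2:+1/58060800 = -79/2090188800
(3j)²=68651/5290740 [(7 4 7; 5 0 -5)], sign=-1
⇒ 4πI² = 4549689/17631601
I = (+1)√(4549689/17631601/(4π)) = 0.14329797

0.143298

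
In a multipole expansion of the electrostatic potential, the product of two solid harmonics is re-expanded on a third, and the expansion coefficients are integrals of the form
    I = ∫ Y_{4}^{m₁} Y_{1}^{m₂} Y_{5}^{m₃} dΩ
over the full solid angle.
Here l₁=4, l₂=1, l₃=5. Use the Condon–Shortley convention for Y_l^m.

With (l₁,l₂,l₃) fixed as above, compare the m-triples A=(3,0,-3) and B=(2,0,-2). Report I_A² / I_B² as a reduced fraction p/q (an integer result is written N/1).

16/21

Shared (l₁,l₂,l₃)=(4,1,5): N and (l;000)² cancel in I_A²/I_B².
A: Δ = 0!·8!·2!/11! = 1/495; Racah Σ t=0..0: t=0:+1/5040 = 1/5040; ⇒ 3j(4 1 5; 3 0 -3)² = 16/495, sgn +1
B: Δ = 0!·8!·2!/11! = 1/495; Racah Σ t=0..0: t=0:+1/1440 = 1/1440; ⇒ 3j(4 1 5; 2 0 -2)² = 7/165, sgn -1
I_A²/I_B² = (16/495)/(7/165) = 16/21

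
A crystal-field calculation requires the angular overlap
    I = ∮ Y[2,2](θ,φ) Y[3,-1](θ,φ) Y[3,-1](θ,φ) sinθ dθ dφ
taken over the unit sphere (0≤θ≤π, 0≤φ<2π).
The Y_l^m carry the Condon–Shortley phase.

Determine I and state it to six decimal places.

0.206013

Rules hold: Σm=0, L=8 even, 1≤3≤5.
N = 5·7·7 = 245
Δ = 2!·2!·4!/9! = 1/3780
Racah Σ t=0..2: t=0:+1/24 t=1:−1/4 t=2:+1/24 = -1/6
⇒ 3j(2 3 3; 0 0 0)² = 4/105, sgn +1
Racah Σ t=0..0: t=0:+1/16 = 1/16
⇒ 3j(2 3 3; 2 -1 -1)² = 2/35, sgn +1
4πI² = N·(3j₀)²·(3jₘ)² = 8/15
I = +1·√(0.533333/4π) = 0.20601291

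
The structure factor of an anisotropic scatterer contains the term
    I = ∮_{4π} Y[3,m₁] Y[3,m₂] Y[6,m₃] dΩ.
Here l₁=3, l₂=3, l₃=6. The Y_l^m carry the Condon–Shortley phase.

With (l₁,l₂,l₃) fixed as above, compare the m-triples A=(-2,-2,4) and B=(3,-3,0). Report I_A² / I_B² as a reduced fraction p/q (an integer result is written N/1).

504/1

Shared (l₁,l₂,l₃)=(3,3,6): N and (l;000)² cancel in I_A²/I_B².
A: Δ = 0!·6!·6!/13! = 1/12012; Racah Σ t=0..0: t=0:+1/14400 = 1/14400; ⇒ 3j(3 3 6; -2 -2 4)² = 6/143, sgn +1
B: Δ = 0!·6!·6!/13! = 1/12012; Racah Σ t=0..0: t=0:+1/518400 = 1/518400; ⇒ 3j(3 3 6; 3 -3 0)² = 1/12012, sgn +1
I_A²/I_B² = (6/143)/(1/12012) = 504/1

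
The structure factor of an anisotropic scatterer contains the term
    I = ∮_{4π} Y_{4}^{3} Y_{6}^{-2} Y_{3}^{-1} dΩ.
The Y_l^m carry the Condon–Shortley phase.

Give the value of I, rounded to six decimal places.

Σlᵢ=13 odd — θ-integrand is odd under cosθ→−cosθ; I=0

0.000000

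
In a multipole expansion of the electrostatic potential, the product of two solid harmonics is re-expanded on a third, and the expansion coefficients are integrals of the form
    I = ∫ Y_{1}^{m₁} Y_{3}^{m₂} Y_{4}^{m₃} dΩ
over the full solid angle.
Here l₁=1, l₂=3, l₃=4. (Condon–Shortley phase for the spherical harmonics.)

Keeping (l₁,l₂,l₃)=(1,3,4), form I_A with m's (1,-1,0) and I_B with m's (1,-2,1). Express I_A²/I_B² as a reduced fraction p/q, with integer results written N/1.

2/1

Same 1,3,4: normalisation and zero-m 3j drop out of the ratio.
A: Δ: 0! 2! 6! / 9! → 1/252; sum: t=0:+1/96 = 1/96; 3j²(1 3 4; 1 -1 0) = Δ·Π!·Σ² = 1/42  (sign +1)
B: Δ: 0! 2! 6! / 9! → 1/252; sum: t=0:+1/240 = 1/240; 3j²(1 3 4; 1 -2 1) = Δ·Π!·Σ² = 1/84  (sign -1)
I_A²/I_B² = (1/42)/(1/84) = 2/1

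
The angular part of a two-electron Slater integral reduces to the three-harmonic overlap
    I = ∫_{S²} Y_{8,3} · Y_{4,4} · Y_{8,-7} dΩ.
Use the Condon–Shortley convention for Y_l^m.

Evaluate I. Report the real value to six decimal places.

-0.067663

Checks pass: Σm=0; 20 even; l₃=8∈[4,12].
(2·8+1)(2·4+1)(2·8+1) = 2601
Δ: 4! 12! 4! / 21! → 1/185175900
sum: t=0:+1/557383680 t=1:−1/21772800 t=2:+1/8294400 t=3:−1/21772800 t=4:+1/557383680 = 1/30965760
3j²(8 4 8; 0 0 0) = Δ·Π!·Σ² = 36/4199  (sign +1)
sum: t=4:+1/22992076800 = 1/22992076800
3j²(8 4 8; 3 4 -7) = Δ·Π!·Σ² = 5/1938  (sign -1)
combine: 4πI² = 2601·36/4199·5/1938 = 270/4693
take √, sign -1: I = -0.06766307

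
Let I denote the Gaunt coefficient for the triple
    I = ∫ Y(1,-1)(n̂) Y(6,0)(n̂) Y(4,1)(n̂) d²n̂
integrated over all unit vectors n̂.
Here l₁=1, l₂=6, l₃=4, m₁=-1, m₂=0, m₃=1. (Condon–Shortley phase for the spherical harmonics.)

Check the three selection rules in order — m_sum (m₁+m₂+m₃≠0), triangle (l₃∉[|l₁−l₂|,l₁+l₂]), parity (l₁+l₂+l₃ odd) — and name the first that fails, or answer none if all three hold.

triangle

azimuthal sum: -1 + 0 + 1 = 0  ✓
5 ≤ 4 ≤ 7 (triangle on l)  ✗
L = 1 + 6 + 4 = 11 (odd)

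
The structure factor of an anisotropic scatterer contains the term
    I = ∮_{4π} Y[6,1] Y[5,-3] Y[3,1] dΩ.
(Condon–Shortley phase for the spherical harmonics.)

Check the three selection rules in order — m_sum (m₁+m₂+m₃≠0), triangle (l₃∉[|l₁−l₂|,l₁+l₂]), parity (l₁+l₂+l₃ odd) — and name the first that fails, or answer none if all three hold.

Σmᵢ = -1  ✗
l₃∈[|l₁−l₂|,l₁+l₂]=[1,11], have l₃=3
Σlᵢ = 14 ⇒ even

m_sum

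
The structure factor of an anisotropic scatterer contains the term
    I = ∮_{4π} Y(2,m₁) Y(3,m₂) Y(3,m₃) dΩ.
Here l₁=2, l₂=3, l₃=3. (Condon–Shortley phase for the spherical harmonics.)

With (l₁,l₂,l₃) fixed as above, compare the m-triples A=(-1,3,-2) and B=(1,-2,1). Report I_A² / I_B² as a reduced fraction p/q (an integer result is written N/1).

5/3

Same 2,3,3: normalisation and zero-m 3j drop out of the ratio.
A: Δ: 2! 2! 4! / 9! → 1/3780; sum: t=2:+1/48 = 1/48; 3j²(2 3 3; -1 3 -2) = Δ·Π!·Σ² = 5/84  (sign -1)
B: Δ: 2! 2! 4! / 9! → 1/3780; sum: t=0:+1/12 t=1:−1/48 = 1/16; 3j²(2 3 3; 1 -2 1) = Δ·Π!·Σ² = 1/28  (sign +1)
I_A²/I_B² = (5/84)/(1/28) = 5/3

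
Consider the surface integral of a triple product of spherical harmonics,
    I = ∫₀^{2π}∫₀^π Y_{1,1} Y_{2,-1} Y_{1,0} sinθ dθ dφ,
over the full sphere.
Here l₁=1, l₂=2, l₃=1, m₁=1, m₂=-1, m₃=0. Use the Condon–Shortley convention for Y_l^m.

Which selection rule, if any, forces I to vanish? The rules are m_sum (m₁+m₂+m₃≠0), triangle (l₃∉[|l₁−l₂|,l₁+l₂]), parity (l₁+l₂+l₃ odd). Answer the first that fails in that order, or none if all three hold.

azimuthal sum: 1 − 1 + 0 = 0  ✓
1 ≤ 1 ≤ 3 (triangle on l)  ✓
L = 1 + 2 + 1 = 4 (even)  ✓

none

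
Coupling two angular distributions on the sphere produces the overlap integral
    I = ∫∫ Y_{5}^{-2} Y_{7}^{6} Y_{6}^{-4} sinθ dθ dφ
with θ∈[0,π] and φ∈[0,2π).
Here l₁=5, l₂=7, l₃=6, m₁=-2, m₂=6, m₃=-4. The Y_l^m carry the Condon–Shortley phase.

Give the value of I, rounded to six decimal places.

0.020011

Rules hold: Σm=0, L=18 even, 2≤6≤12.
N = 11·15·13 = 2145
Δ = 6!·4!·8!/19! = 1/174594420
Racah Σ t=1..5: t=1:−1/4147200 t=2:+1/207360 t=3:−1/82944 t=4:+1/207360 t=5:−1/4147200 = -1/345600
⇒ 3j(5 7 6; 0 0 0)² = 420/46189, sgn -1
Racah Σ t=5..6: t=5:−1/19353600 t=6:+1/21772800 = -1/174182400
⇒ 3j(5 7 6; -2 6 -4)² = 1/3876, sgn -1
4πI² = N·(3j₀)²·(3jₘ)² = 525/104329
I = +1·√(0.00503216/4π) = 0.02001116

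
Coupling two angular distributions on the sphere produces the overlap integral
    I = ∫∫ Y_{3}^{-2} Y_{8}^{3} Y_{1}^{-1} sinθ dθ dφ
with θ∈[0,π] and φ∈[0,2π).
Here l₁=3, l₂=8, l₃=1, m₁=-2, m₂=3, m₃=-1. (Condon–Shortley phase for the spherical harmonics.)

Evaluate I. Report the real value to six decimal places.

0.000000

triangle: need 5≤l₃≤11, have 1; I=0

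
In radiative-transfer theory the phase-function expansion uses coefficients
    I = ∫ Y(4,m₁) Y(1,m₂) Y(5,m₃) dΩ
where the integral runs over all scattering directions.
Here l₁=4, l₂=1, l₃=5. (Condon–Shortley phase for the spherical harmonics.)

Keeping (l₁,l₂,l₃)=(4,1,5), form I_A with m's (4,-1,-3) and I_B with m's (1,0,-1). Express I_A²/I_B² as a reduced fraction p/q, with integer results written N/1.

1/24

Same 4,1,5: normalisation and zero-m 3j drop out of the ratio.
A: Δ: 0! 8! 2! / 11! → 1/495; sum: t=0:+1/80640 = 1/80640; 3j²(4 1 5; 4 -1 -3) = Δ·Π!·Σ² = 1/495  (sign +1)
B: Δ: 0! 8! 2! / 11! → 1/495; sum: t=0:+1/720 = 1/720; 3j²(4 1 5; 1 0 -1) = Δ·Π!·Σ² = 8/165  (sign +1)
I_A²/I_B² = (1/495)/(8/165) = 1/24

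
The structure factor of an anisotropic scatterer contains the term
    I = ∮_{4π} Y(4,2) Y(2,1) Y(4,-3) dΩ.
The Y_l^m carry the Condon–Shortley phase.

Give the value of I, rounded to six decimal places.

-0.187702

m-sum 0 ✓  L=10 even ✓  2≤4≤6 ✓
Π(2lᵢ+1) = 9×5×9 = 405
triangle coeff Δ(4,2,4) = 1/13860
Σ_t [0,2]: t=0:+1/192 t=1:−1/36 t=2:+1/192 = -5/288
(3j)²=20/693 [(4 2 4; 0 0 0)], sign=-1
Σ_t [1,2]: t=1:−1/240 t=2:+1/1440 = -1/288
(3j)²=5/132 [(4 2 4; 2 1 -3)], sign=+1
⇒ 4πI² = 375/847
I = (-1)√(375/847/(4π)) = -0.18770204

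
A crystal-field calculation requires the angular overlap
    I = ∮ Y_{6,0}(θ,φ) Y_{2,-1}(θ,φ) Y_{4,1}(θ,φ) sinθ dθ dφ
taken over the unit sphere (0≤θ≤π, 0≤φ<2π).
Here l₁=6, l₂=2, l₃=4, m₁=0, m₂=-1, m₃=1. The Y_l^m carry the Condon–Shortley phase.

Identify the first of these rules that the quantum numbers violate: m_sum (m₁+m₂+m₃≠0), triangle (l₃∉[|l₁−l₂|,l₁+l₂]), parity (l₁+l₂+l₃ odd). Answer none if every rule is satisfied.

none

Σmᵢ = 0  ✓
l₃∈[|l₁−l₂|,l₁+l₂]=[4,8], have l₃=4  ✓
Σlᵢ = 12 ⇒ even  ✓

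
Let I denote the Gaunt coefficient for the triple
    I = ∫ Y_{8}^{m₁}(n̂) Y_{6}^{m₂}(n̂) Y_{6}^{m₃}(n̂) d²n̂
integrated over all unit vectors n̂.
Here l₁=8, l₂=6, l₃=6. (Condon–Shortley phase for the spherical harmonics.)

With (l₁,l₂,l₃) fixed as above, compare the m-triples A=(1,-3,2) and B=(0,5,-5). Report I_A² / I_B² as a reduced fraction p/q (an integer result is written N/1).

1352/3025

Shared (l₁,l₂,l₃)=(8,6,6): N and (l;000)² cancel in I_A²/I_B².
A: Δ = 8!·8!·4!/21! = 1/1309458150; Racah Σ t=0..3: t=0:+1/1219276800 t=1:−1/29030400 t=2:+1/6220800 t=3:−1/9953280 = 13/487710720; ⇒ 3j(8 6 6; 1 -3 2)² = 52/24871, sgn +1
B: Δ = 8!·8!·4!/21! = 1/1309458150; Racah Σ t=7..8: t=7:−1/609638400 t=8:+1/9754214400 = -1/650280960; ⇒ 3j(8 6 6; 0 5 -5)² = 275/58786, sgn +1
I_A²/I_B² = (52/24871)/(275/58786) = 1352/3025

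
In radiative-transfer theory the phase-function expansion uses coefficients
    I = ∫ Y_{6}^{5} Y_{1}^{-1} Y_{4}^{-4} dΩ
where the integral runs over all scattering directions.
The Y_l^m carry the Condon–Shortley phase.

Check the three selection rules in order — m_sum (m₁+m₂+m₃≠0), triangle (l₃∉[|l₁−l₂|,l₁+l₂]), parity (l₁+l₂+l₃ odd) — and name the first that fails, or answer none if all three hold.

triangle

azimuthal sum: 5 − 1 − 4 = 0  ✓
5 ≤ 4 ≤ 7 (triangle on l)  ✗
L = 6 + 1 + 4 = 11 (odd)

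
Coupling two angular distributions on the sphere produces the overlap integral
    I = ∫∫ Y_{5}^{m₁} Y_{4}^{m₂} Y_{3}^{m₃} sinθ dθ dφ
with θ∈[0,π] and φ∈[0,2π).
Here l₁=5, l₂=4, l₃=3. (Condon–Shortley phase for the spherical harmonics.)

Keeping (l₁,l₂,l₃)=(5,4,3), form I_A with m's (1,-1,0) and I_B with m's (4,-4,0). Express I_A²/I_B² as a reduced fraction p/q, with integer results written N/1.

Shared (l₁,l₂,l₃)=(5,4,3): N and (l;000)² cancel in I_A²/I_B².
A: Δ = 6!·4!·2!/13! = 1/180180; Racah Σ t=1..3: t=1:−1/1440 t=2:+1/192 t=3:−1/432 = 19/8640; ⇒ 3j(5 4 3; 1 -1 0)² = 361/30030, sgn -1
B: Δ = 6!·4!·2!/13! = 1/180180; Racah Σ t=0..0: t=0:+1/8640 = 1/8640; ⇒ 3j(5 4 3; 4 -4 0)² = 28/715, sgn -1
I_A²/I_B² = (361/30030)/(28/715) = 361/1176

361/1176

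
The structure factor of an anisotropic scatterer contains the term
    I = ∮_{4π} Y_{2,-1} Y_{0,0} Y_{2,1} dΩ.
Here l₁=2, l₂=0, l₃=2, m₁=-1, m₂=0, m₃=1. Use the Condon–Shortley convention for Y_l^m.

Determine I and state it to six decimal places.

-0.282095

Checks pass: Σm=0; 4 even; l₃=2∈[2,2].
(2·2+1)(2·0+1)(2·2+1) = 25
Δ: 0! 4! 0! / 5! → 1/5
sum: t=0:+1/4 = 1/4
3j²(2 0 2; 0 0 0) = Δ·Π!·Σ² = 1/5  (sign +1)
sum: t=0:+1/6 = 1/6
3j²(2 0 2; -1 0 1) = Δ·Π!·Σ² = 1/5  (sign -1)
combine: 4πI² = 25·1/5·1/5 = 1/1
take √, sign -1: I = -0.28209479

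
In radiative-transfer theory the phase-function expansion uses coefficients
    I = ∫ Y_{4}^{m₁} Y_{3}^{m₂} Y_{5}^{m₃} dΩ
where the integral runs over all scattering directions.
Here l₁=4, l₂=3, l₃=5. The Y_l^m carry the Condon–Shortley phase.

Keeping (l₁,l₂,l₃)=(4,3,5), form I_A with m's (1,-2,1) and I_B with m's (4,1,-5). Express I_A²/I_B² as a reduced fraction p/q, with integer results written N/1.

Same 4,3,5: normalisation and zero-m 3j drop out of the ratio.
A: Δ: 2! 6! 4! / 13! → 1/180180; sum: t=0:+1/432 t=1:−1/1152 = 5/3456; 3j²(4 3 5; 1 -2 1) = Δ·Π!·Σ² = 625/36036  (sign +1)
B: Δ: 2! 6! 4! / 13! → 1/180180; sum: t=0:+1/34560 = 1/34560; 3j²(4 3 5; 4 1 -5) = Δ·Π!·Σ² = 14/429  (sign +1)
I_A²/I_B² = (625/36036)/(14/429) = 625/1176

625/1176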